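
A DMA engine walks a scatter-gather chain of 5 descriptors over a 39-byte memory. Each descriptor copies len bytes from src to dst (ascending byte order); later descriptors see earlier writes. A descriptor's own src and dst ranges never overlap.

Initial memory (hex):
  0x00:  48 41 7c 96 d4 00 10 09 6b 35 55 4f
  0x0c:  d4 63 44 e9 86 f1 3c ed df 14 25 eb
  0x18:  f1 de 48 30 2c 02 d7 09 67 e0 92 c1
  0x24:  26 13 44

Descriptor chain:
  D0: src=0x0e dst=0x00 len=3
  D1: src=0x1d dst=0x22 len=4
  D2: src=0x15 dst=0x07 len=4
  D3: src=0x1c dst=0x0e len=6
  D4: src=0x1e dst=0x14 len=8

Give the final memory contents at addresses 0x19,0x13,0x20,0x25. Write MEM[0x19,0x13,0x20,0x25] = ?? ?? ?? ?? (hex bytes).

MEM[0x19,0x13,0x20,0x25] = d7 e0 67 67

#0 dst[0x00+3] := {0x44,0xe9,0x86}
#1 dst[0x22+4] := {0x02,0xd7,0x09,0x67}
#2 dst[0x07+4] := {0x14,0x25,0xeb,0xf1}
#3 dst[0x0e+6] := {0x2c,0x02,0xd7,0x09,0x67,0xe0}
#4 dst[0x14+8] := {0xd7,0x09,0x67,0xe0,0x02,0xd7,0x09,0x67}
query mem[0x19]=0xd7, mem[0x13]=0xe0, mem[0x20]=0x67, mem[0x25]=0x67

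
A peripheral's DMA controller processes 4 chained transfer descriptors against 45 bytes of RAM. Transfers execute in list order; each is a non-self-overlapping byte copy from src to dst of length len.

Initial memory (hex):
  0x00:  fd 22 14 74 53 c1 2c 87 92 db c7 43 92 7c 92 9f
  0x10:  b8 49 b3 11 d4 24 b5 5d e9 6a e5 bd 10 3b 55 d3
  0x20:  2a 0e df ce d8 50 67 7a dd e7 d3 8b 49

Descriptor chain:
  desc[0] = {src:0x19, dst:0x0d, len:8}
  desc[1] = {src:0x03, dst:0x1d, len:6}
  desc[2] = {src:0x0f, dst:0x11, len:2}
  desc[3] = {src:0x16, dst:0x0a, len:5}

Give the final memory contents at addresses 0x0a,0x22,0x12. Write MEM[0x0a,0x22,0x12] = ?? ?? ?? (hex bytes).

MEM[0x0a,0x22,0x12] = b5 92 10

[0] 0x19->0x0d len=8 : 6a e5 bd 10 3b 55 d3 2a
[1] 0x03->0x1d len=6 : 74 53 c1 2c 87 92
[2] 0x0f->0x11 len=2 : bd 10
[3] 0x16->0x0a len=5 : b5 5d e9 6a e5
query mem[0x0a]=0xb5, mem[0x22]=0x92, mem[0x12]=0x10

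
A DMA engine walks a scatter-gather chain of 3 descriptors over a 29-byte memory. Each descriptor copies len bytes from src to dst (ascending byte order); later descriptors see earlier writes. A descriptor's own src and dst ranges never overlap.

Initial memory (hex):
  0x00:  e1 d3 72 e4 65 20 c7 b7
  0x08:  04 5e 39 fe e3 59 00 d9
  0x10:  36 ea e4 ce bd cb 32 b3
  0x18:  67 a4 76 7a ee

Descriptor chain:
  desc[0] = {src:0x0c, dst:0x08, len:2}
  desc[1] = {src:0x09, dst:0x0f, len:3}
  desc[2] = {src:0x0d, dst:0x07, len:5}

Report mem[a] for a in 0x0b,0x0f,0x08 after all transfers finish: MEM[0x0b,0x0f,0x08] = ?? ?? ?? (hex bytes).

D0: mem[0x08..0x09] <- [e3 59]
D1: mem[0x0f..0x11] <- [59 39 fe]
D2: mem[0x07..0x0b] <- [59 00 59 39 fe]
query mem[0x0b]=0xfe, mem[0x0f]=0x59, mem[0x08]=0x00

MEM[0x0b,0x0f,0x08] = fe 59 00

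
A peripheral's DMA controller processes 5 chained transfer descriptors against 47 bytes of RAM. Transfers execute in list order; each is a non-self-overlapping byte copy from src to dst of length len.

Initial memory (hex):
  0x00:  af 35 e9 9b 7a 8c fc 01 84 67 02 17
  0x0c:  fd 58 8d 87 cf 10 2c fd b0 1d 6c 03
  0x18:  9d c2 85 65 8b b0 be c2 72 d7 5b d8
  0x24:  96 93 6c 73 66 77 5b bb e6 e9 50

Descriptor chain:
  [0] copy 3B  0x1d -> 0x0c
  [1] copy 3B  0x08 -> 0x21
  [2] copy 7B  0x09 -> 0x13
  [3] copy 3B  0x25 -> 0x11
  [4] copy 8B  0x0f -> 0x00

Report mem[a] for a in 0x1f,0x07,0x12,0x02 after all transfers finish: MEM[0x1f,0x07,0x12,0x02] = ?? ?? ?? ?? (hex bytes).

MEM[0x1f,0x07,0x12,0x02] = c2 b0 6c 93

  after D0: wrote 3B at 0x0c = b0bec2
  after D1: wrote 3B at 0x21 = 846702
  after D2: wrote 7B at 0x13 = 670217b0bec287
  after D3: wrote 3B at 0x11 = 936c73
  after D4: wrote 8B at 0x00 = 87cf936c730217b0
query mem[0x1f]=0xc2, mem[0x07]=0xb0, mem[0x12]=0x6c, mem[0x02]=0x93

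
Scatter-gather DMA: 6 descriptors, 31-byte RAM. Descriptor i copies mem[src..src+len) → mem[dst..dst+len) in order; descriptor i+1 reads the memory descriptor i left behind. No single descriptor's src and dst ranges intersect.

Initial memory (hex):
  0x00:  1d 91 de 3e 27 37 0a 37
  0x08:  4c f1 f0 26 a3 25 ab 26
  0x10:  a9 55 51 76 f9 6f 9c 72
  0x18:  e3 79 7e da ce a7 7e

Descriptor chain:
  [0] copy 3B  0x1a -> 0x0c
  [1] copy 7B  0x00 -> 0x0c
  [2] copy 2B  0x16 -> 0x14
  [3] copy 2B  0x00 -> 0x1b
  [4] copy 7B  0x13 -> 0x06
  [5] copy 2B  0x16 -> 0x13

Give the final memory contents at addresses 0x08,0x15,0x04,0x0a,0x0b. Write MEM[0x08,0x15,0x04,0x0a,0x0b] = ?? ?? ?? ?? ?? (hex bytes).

[0] 0x1a->0x0c len=3 : 7e da ce
[1] 0x00->0x0c len=7 : 1d 91 de 3e 27 37 0a
[2] 0x16->0x14 len=2 : 9c 72
[3] 0x00->0x1b len=2 : 1d 91
[4] 0x13->0x06 len=7 : 76 9c 72 9c 72 e3 79
[5] 0x16->0x13 len=2 : 9c 72
query mem[0x08]=0x72, mem[0x15]=0x72, mem[0x04]=0x27, mem[0x0a]=0x72, mem[0x0b]=0xe3

MEM[0x08,0x15,0x04,0x0a,0x0b] = 72 72 27 72 e3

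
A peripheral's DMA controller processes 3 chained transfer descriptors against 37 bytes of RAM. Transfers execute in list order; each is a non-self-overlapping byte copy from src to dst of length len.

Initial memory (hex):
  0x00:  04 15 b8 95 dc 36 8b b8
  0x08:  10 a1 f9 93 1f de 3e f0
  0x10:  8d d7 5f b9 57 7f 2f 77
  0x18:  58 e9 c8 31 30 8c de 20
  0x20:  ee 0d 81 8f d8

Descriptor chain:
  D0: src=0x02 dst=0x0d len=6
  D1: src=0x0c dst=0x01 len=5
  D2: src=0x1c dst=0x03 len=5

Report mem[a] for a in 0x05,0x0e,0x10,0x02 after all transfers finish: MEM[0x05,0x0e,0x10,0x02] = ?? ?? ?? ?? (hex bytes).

#0 dst[0x0d+6] := {0xb8,0x95,0xdc,0x36,0x8b,0xb8}
#1 dst[0x01+5] := {0x1f,0xb8,0x95,0xdc,0x36}
#2 dst[0x03+5] := {0x30,0x8c,0xde,0x20,0xee}
query mem[0x05]=0xde, mem[0x0e]=0x95, mem[0x10]=0x36, mem[0x02]=0xb8

MEM[0x05,0x0e,0x10,0x02] = de 95 36 b8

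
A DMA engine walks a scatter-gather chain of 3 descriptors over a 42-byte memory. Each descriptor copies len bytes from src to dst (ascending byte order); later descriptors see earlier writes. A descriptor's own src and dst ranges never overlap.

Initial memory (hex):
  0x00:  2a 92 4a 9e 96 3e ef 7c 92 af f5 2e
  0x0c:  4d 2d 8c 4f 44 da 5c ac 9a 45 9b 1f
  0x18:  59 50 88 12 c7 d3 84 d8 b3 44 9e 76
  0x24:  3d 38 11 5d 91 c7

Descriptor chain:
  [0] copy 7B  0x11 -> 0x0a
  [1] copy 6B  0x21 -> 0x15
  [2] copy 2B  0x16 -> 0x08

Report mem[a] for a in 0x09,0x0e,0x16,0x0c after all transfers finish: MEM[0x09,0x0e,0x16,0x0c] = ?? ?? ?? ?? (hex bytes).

MEM[0x09,0x0e,0x16,0x0c] = 76 45 9e ac

[0] 0x11->0x0a len=7 : da 5c ac 9a 45 9b 1f
[1] 0x21->0x15 len=6 : 44 9e 76 3d 38 11
[2] 0x16->0x08 len=2 : 9e 76
query mem[0x09]=0x76, mem[0x0e]=0x45, mem[0x16]=0x9e, mem[0x0c]=0xac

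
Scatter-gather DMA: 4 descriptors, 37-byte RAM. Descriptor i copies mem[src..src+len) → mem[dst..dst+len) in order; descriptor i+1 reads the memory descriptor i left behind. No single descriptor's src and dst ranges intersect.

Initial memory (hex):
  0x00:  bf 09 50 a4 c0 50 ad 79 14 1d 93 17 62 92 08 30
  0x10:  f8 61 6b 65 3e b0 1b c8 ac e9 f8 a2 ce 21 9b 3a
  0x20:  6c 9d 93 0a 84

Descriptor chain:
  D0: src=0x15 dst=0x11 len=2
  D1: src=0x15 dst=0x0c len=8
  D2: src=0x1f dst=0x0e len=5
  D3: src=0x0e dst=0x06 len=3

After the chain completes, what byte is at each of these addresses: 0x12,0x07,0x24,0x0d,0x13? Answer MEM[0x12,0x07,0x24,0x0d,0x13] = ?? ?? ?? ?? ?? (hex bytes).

[0] 0x15->0x11 len=2 : b0 1b
[1] 0x15->0x0c len=8 : b0 1b c8 ac e9 f8 a2 ce
[2] 0x1f->0x0e len=5 : 3a 6c 9d 93 0a
[3] 0x0e->0x06 len=3 : 3a 6c 9d
query mem[0x12]=0x0a, mem[0x07]=0x6c, mem[0x24]=0x84, mem[0x0d]=0x1b, mem[0x13]=0xce

MEM[0x12,0x07,0x24,0x0d,0x13] = 0a 6c 84 1b ce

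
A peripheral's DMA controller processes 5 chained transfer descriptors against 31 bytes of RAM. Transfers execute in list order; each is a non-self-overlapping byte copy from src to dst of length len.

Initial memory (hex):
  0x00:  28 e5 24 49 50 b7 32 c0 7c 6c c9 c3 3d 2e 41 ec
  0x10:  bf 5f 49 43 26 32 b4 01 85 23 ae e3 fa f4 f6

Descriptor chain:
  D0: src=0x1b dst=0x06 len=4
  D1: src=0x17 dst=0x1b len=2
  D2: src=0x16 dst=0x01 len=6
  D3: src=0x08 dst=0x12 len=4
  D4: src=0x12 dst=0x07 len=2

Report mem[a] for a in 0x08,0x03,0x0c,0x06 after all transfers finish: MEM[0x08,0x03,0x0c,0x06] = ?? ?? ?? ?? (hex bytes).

MEM[0x08,0x03,0x0c,0x06] = f6 85 3d 01

[0] 0x1b->0x06 len=4 : e3 fa f4 f6
[1] 0x17->0x1b len=2 : 01 85
[2] 0x16->0x01 len=6 : b4 01 85 23 ae 01
[3] 0x08->0x12 len=4 : f4 f6 c9 c3
[4] 0x12->0x07 len=2 : f4 f6
query mem[0x08]=0xf6, mem[0x03]=0x85, mem[0x0c]=0x3d, mem[0x06]=0x01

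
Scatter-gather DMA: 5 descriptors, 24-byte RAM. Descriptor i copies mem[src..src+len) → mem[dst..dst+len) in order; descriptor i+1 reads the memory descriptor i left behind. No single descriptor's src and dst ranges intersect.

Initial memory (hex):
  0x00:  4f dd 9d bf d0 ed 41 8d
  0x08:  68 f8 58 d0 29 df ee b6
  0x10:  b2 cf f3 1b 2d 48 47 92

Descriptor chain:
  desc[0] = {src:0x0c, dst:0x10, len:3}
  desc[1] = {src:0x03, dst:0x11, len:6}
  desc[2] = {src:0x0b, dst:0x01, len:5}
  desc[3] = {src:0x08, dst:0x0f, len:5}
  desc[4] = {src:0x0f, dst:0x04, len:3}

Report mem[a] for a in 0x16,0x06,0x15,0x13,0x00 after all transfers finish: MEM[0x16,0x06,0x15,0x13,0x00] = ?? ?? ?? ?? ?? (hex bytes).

[0] 0x0c->0x10 len=3 : 29 df ee
[1] 0x03->0x11 len=6 : bf d0 ed 41 8d 68
[2] 0x0b->0x01 len=5 : d0 29 df ee b6
[3] 0x08->0x0f len=5 : 68 f8 58 d0 29
[4] 0x0f->0x04 len=3 : 68 f8 58
query mem[0x16]=0x68, mem[0x06]=0x58, mem[0x15]=0x8d, mem[0x13]=0x29, mem[0x00]=0x4f

MEM[0x16,0x06,0x15,0x13,0x00] = 68 58 8d 29 4f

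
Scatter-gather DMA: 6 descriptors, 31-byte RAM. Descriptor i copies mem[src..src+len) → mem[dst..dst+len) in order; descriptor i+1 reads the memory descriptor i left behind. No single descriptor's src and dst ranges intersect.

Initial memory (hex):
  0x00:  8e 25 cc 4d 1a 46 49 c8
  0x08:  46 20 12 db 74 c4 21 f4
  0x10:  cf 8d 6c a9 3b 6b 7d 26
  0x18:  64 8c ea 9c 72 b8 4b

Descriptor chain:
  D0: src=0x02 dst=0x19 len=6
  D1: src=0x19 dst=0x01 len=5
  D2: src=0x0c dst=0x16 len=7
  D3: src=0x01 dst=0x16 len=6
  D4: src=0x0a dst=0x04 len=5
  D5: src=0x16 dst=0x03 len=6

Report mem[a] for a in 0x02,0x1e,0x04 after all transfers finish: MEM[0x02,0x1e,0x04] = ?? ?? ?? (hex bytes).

[0] 0x02->0x19 len=6 : cc 4d 1a 46 49 c8
[1] 0x19->0x01 len=5 : cc 4d 1a 46 49
[2] 0x0c->0x16 len=7 : 74 c4 21 f4 cf 8d 6c
[3] 0x01->0x16 len=6 : cc 4d 1a 46 49 49
[4] 0x0a->0x04 len=5 : 12 db 74 c4 21
[5] 0x16->0x03 len=6 : cc 4d 1a 46 49 49
query mem[0x02]=0x4d, mem[0x1e]=0xc8, mem[0x04]=0x4d

MEM[0x02,0x1e,0x04] = 4d c8 4d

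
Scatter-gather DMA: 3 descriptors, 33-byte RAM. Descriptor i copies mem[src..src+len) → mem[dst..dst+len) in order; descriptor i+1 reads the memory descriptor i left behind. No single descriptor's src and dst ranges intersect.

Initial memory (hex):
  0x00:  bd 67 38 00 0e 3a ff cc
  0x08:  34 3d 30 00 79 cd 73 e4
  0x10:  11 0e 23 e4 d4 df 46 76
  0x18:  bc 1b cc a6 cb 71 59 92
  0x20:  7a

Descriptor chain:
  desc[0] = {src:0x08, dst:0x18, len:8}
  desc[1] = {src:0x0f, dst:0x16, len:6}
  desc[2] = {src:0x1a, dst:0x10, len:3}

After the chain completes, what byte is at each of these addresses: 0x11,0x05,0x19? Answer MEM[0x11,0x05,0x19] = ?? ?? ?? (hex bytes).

  after D0: wrote 8B at 0x18 = 343d300079cd73e4
  after D1: wrote 6B at 0x16 = e4110e23e4d4
  after D2: wrote 3B at 0x10 = e4d479
query mem[0x11]=0xd4, mem[0x05]=0x3a, mem[0x19]=0x23

MEM[0x11,0x05,0x19] = d4 3a 23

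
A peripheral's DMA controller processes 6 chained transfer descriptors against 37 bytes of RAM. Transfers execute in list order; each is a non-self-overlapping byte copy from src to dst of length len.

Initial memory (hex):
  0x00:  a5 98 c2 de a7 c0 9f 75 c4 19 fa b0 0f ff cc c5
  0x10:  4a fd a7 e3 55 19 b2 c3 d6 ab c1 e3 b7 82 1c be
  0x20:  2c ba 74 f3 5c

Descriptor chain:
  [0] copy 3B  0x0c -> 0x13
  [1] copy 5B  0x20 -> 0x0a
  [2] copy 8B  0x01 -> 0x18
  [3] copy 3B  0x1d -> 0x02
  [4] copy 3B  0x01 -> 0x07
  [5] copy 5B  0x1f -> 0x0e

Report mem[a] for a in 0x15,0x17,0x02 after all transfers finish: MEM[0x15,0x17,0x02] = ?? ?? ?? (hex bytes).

[0] 0x0c->0x13 len=3 : 0f ff cc
[1] 0x20->0x0a len=5 : 2c ba 74 f3 5c
[2] 0x01->0x18 len=8 : 98 c2 de a7 c0 9f 75 c4
[3] 0x1d->0x02 len=3 : 9f 75 c4
[4] 0x01->0x07 len=3 : 98 9f 75
[5] 0x1f->0x0e len=5 : c4 2c ba 74 f3
query mem[0x15]=0xcc, mem[0x17]=0xc3, mem[0x02]=0x9f

MEM[0x15,0x17,0x02] = cc c3 9f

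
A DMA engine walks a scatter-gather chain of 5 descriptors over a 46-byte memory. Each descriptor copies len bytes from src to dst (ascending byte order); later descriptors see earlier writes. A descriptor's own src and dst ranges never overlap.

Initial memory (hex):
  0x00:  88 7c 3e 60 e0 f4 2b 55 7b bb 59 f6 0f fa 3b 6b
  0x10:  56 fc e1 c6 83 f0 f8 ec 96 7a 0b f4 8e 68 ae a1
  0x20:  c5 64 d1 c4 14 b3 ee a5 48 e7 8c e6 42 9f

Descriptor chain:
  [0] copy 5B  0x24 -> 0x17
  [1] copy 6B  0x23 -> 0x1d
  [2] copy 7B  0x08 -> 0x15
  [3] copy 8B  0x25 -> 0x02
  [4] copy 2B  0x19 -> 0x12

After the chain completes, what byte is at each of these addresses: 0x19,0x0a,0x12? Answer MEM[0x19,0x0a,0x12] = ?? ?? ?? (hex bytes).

MEM[0x19,0x0a,0x12] = 0f 59 0f

  after D0: wrote 5B at 0x17 = 14b3eea548
  after D1: wrote 6B at 0x1d = c414b3eea548
  after D2: wrote 7B at 0x15 = 7bbb59f60ffa3b
  after D3: wrote 8B at 0x02 = b3eea548e78ce642
  after D4: wrote 2B at 0x12 = 0ffa
query mem[0x19]=0x0f, mem[0x0a]=0x59, mem[0x12]=0x0f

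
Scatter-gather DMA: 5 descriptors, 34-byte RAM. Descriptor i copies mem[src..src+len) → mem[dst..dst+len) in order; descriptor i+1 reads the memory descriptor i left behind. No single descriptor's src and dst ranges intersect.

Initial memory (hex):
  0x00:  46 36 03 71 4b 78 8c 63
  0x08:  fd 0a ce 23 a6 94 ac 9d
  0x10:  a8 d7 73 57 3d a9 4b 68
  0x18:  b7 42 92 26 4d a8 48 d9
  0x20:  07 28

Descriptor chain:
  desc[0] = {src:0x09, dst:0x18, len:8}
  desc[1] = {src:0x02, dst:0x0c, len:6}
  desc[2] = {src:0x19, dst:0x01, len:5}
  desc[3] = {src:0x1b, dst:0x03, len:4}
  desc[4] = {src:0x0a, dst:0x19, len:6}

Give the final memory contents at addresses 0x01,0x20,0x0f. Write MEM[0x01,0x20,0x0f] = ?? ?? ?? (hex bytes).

D0: mem[0x18..0x1f] <- [0a ce 23 a6 94 ac 9d a8]
D1: mem[0x0c..0x11] <- [03 71 4b 78 8c 63]
D2: mem[0x01..0x05] <- [ce 23 a6 94 ac]
D3: mem[0x03..0x06] <- [a6 94 ac 9d]
D4: mem[0x19..0x1e] <- [ce 23 03 71 4b 78]
query mem[0x01]=0xce, mem[0x20]=0x07, mem[0x0f]=0x78

MEM[0x01,0x20,0x0f] = ce 07 78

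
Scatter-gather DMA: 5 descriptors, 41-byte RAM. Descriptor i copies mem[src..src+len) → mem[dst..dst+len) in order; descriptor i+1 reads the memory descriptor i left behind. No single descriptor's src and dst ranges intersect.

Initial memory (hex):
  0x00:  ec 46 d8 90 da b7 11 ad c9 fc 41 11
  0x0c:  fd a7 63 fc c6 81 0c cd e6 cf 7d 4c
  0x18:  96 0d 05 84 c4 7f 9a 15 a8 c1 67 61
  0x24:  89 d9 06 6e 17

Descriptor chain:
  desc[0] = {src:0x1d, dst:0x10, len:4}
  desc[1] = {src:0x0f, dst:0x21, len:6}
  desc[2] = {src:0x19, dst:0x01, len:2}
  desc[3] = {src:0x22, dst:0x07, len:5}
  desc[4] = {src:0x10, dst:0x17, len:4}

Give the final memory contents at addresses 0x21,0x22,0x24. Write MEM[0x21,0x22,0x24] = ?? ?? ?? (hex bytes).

MEM[0x21,0x22,0x24] = fc 7f 15

D0: mem[0x10..0x13] <- [7f 9a 15 a8]
D1: mem[0x21..0x26] <- [fc 7f 9a 15 a8 e6]
D2: mem[0x01..0x02] <- [0d 05]
D3: mem[0x07..0x0b] <- [7f 9a 15 a8 e6]
D4: mem[0x17..0x1a] <- [7f 9a 15 a8]
query mem[0x21]=0xfc, mem[0x22]=0x7f, mem[0x24]=0x15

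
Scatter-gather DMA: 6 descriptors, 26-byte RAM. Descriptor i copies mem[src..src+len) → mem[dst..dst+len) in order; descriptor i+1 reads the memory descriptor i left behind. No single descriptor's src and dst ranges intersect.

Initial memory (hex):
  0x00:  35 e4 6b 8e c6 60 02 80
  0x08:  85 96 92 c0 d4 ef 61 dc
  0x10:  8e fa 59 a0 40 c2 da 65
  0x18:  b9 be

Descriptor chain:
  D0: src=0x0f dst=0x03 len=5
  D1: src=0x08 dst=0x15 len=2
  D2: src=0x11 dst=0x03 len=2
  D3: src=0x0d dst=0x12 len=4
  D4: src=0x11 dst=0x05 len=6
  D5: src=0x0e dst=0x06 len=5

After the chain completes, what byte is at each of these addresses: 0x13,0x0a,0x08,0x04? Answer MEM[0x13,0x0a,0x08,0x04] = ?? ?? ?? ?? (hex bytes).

D0: mem[0x03..0x07] <- [dc 8e fa 59 a0]
D1: mem[0x15..0x16] <- [85 96]
D2: mem[0x03..0x04] <- [fa 59]
D3: mem[0x12..0x15] <- [ef 61 dc 8e]
D4: mem[0x05..0x0a] <- [fa ef 61 dc 8e 96]
D5: mem[0x06..0x0a] <- [61 dc 8e fa ef]
query mem[0x13]=0x61, mem[0x0a]=0xef, mem[0x08]=0x8e, mem[0x04]=0x59

MEM[0x13,0x0a,0x08,0x04] = 61 ef 8e 59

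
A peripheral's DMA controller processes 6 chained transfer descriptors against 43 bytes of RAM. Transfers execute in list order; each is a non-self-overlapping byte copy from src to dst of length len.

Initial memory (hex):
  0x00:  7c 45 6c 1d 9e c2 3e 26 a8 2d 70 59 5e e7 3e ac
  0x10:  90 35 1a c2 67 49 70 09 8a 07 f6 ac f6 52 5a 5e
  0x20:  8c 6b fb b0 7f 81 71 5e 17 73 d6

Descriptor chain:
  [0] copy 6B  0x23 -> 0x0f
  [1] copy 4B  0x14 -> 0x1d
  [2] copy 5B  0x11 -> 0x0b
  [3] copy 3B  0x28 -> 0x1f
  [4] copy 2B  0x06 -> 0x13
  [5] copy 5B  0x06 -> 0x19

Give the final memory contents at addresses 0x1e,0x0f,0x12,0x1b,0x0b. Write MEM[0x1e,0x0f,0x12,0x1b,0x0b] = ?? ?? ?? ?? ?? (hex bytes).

MEM[0x1e,0x0f,0x12,0x1b,0x0b] = 49 49 71 a8 81

[0] 0x23->0x0f len=6 : b0 7f 81 71 5e 17
[1] 0x14->0x1d len=4 : 17 49 70 09
[2] 0x11->0x0b len=5 : 81 71 5e 17 49
[3] 0x28->0x1f len=3 : 17 73 d6
[4] 0x06->0x13 len=2 : 3e 26
[5] 0x06->0x19 len=5 : 3e 26 a8 2d 70
query mem[0x1e]=0x49, mem[0x0f]=0x49, mem[0x12]=0x71, mem[0x1b]=0xa8, mem[0x0b]=0x81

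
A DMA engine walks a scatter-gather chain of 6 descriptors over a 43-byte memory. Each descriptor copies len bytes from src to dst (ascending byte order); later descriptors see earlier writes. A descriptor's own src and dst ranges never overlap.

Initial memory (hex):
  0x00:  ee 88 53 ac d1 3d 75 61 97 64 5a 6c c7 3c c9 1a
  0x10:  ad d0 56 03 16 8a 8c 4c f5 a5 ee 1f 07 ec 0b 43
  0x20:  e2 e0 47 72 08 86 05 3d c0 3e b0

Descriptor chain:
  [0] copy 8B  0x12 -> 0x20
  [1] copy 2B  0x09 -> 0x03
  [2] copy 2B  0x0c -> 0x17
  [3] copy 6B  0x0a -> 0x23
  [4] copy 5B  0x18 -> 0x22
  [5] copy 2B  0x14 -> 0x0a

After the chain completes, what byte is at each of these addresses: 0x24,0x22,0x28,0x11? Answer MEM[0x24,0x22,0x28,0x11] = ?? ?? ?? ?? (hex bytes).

[0] 0x12->0x20 len=8 : 56 03 16 8a 8c 4c f5 a5
[1] 0x09->0x03 len=2 : 64 5a
[2] 0x0c->0x17 len=2 : c7 3c
[3] 0x0a->0x23 len=6 : 5a 6c c7 3c c9 1a
[4] 0x18->0x22 len=5 : 3c a5 ee 1f 07
[5] 0x14->0x0a len=2 : 16 8a
query mem[0x24]=0xee, mem[0x22]=0x3c, mem[0x28]=0x1a, mem[0x11]=0xd0

MEM[0x24,0x22,0x28,0x11] = ee 3c 1a d0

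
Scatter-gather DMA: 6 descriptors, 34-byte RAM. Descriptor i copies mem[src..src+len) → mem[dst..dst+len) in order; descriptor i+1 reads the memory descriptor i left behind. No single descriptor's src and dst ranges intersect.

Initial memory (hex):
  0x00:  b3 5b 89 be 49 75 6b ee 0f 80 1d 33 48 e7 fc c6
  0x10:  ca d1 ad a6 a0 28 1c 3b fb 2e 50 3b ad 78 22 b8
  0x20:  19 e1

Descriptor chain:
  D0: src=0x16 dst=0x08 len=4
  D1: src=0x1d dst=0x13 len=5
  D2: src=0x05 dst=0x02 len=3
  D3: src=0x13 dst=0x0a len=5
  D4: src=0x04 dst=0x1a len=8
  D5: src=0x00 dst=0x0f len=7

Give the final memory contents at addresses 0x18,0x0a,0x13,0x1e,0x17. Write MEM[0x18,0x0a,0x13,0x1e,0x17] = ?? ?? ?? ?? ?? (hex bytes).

[0] 0x16->0x08 len=4 : 1c 3b fb 2e
[1] 0x1d->0x13 len=5 : 78 22 b8 19 e1
[2] 0x05->0x02 len=3 : 75 6b ee
[3] 0x13->0x0a len=5 : 78 22 b8 19 e1
[4] 0x04->0x1a len=8 : ee 75 6b ee 1c 3b 78 22
[5] 0x00->0x0f len=7 : b3 5b 75 6b ee 75 6b
query mem[0x18]=0xfb, mem[0x0a]=0x78, mem[0x13]=0xee, mem[0x1e]=0x1c, mem[0x17]=0xe1

MEM[0x18,0x0a,0x13,0x1e,0x17] = fb 78 ee 1c e1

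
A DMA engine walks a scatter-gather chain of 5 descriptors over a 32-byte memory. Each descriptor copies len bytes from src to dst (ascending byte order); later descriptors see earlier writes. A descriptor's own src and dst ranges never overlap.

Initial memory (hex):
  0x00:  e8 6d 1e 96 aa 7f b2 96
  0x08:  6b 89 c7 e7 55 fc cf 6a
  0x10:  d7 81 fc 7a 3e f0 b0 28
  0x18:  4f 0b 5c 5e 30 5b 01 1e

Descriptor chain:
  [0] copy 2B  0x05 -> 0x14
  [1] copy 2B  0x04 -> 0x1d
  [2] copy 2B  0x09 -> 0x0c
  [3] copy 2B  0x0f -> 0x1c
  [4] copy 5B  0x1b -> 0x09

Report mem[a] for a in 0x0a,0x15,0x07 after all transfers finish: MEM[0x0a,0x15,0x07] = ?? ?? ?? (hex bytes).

D0: mem[0x14..0x15] <- [7f b2]
D1: mem[0x1d..0x1e] <- [aa 7f]
D2: mem[0x0c..0x0d] <- [89 c7]
D3: mem[0x1c..0x1d] <- [6a d7]
D4: mem[0x09..0x0d] <- [5e 6a d7 7f 1e]
query mem[0x0a]=0x6a, mem[0x15]=0xb2, mem[0x07]=0x96

MEM[0x0a,0x15,0x07] = 6a b2 96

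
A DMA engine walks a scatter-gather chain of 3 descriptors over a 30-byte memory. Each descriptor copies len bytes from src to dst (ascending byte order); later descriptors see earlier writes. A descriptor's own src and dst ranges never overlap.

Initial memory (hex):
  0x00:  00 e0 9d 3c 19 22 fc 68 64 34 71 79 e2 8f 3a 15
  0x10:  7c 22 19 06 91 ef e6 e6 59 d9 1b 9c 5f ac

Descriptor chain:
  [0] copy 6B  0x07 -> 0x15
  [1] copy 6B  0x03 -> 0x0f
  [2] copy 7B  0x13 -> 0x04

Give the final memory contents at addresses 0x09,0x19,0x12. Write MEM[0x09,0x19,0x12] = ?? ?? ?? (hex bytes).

  after D0: wrote 6B at 0x15 = 6864347179e2
  after D1: wrote 6B at 0x0f = 3c1922fc6864
  after D2: wrote 7B at 0x04 = 68646864347179
query mem[0x09]=0x71, mem[0x19]=0x79, mem[0x12]=0xfc

MEM[0x09,0x19,0x12] = 71 79 fc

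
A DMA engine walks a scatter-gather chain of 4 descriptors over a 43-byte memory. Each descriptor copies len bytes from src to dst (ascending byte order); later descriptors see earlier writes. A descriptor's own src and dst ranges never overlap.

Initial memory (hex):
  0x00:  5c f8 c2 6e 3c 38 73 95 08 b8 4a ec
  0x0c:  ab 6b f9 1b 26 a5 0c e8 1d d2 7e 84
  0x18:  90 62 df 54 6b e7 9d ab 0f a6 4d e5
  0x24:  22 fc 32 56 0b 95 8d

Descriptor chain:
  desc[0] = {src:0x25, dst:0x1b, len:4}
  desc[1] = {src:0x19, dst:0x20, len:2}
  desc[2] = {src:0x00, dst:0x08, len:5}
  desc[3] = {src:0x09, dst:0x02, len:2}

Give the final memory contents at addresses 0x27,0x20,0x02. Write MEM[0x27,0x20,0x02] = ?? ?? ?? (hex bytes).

MEM[0x27,0x20,0x02] = 56 62 f8

#0 dst[0x1b+4] := {0xfc,0x32,0x56,0x0b}
#1 dst[0x20+2] := {0x62,0xdf}
#2 dst[0x08+5] := {0x5c,0xf8,0xc2,0x6e,0x3c}
#3 dst[0x02+2] := {0xf8,0xc2}
query mem[0x27]=0x56, mem[0x20]=0x62, mem[0x02]=0xf8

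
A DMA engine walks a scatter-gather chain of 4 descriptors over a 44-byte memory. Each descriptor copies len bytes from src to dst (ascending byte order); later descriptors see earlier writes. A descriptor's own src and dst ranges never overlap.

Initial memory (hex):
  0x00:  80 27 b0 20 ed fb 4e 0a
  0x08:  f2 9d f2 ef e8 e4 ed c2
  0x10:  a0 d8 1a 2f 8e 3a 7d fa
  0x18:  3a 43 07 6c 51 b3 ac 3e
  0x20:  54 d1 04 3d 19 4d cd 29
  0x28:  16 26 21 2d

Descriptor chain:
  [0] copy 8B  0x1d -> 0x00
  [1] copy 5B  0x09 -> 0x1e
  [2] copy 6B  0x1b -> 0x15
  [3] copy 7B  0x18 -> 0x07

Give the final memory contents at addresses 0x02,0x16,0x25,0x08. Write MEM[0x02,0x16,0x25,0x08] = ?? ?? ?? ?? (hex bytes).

MEM[0x02,0x16,0x25,0x08] = 3e 51 4d f2

  after D0: wrote 8B at 0x00 = b3ac3e54d1043d19
  after D1: wrote 5B at 0x1e = 9df2efe8e4
  after D2: wrote 6B at 0x15 = 6c51b39df2ef
  after D3: wrote 7B at 0x07 = 9df2ef6c51b39d
query mem[0x02]=0x3e, mem[0x16]=0x51, mem[0x25]=0x4d, mem[0x08]=0xf2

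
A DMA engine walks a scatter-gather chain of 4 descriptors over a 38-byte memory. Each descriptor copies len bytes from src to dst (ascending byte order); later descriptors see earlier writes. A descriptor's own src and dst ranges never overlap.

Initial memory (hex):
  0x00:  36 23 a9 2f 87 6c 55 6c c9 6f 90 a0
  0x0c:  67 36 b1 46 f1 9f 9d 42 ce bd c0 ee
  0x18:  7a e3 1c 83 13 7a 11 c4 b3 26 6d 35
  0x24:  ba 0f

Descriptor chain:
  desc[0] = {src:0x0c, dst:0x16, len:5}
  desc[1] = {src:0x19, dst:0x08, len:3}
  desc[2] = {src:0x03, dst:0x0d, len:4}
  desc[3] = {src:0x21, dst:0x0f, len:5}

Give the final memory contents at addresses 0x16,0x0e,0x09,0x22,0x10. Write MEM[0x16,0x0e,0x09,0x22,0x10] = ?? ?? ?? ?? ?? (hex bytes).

MEM[0x16,0x0e,0x09,0x22,0x10] = 67 87 f1 6d 6d

D0: mem[0x16..0x1a] <- [67 36 b1 46 f1]
D1: mem[0x08..0x0a] <- [46 f1 83]
D2: mem[0x0d..0x10] <- [2f 87 6c 55]
D3: mem[0x0f..0x13] <- [26 6d 35 ba 0f]
query mem[0x16]=0x67, mem[0x0e]=0x87, mem[0x09]=0xf1, mem[0x22]=0x6d, mem[0x10]=0x6d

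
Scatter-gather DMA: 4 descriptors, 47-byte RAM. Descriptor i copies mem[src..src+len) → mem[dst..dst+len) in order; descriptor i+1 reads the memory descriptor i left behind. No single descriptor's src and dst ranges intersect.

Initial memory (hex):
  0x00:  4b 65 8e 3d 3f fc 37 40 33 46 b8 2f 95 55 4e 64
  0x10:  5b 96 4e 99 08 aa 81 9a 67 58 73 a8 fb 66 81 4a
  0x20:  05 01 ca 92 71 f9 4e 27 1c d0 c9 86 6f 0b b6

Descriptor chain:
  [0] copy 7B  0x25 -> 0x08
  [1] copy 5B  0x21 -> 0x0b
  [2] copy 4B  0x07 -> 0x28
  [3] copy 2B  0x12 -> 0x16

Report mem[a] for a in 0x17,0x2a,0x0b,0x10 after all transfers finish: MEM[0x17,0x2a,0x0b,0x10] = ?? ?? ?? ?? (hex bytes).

MEM[0x17,0x2a,0x0b,0x10] = 99 4e 01 5b

  after D0: wrote 7B at 0x08 = f94e271cd0c986
  after D1: wrote 5B at 0x0b = 01ca9271f9
  after D2: wrote 4B at 0x28 = 40f94e27
  after D3: wrote 2B at 0x16 = 4e99
query mem[0x17]=0x99, mem[0x2a]=0x4e, mem[0x0b]=0x01, mem[0x10]=0x5b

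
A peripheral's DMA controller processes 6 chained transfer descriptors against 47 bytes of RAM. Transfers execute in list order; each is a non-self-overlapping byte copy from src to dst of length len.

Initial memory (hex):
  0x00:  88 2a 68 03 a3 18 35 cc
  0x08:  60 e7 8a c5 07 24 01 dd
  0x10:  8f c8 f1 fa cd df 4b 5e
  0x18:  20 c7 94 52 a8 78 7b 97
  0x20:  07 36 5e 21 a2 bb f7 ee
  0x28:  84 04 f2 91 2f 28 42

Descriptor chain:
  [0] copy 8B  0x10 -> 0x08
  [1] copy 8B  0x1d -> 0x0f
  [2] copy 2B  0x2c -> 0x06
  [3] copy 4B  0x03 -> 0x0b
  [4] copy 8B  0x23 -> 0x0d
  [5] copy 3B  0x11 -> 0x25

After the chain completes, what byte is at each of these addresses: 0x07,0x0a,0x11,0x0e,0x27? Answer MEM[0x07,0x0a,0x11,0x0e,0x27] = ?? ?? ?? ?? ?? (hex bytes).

MEM[0x07,0x0a,0x11,0x0e,0x27] = 28 f1 ee a2 04

[0] 0x10->0x08 len=8 : 8f c8 f1 fa cd df 4b 5e
[1] 0x1d->0x0f len=8 : 78 7b 97 07 36 5e 21 a2
[2] 0x2c->0x06 len=2 : 2f 28
[3] 0x03->0x0b len=4 : 03 a3 18 2f
[4] 0x23->0x0d len=8 : 21 a2 bb f7 ee 84 04 f2
[5] 0x11->0x25 len=3 : ee 84 04
query mem[0x07]=0x28, mem[0x0a]=0xf1, mem[0x11]=0xee, mem[0x0e]=0xa2, mem[0x27]=0x04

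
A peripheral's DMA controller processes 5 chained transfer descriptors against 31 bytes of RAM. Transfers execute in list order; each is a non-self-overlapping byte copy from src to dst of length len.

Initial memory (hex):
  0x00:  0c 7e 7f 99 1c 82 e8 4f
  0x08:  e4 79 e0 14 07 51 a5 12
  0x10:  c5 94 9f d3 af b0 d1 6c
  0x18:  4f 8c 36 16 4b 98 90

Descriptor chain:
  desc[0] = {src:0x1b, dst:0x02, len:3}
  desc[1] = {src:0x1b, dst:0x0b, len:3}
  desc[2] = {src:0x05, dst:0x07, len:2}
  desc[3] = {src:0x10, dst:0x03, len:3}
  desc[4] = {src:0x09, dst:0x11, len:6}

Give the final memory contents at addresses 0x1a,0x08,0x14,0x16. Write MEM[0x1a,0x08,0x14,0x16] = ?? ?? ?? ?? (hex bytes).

MEM[0x1a,0x08,0x14,0x16] = 36 e8 4b a5

[0] 0x1b->0x02 len=3 : 16 4b 98
[1] 0x1b->0x0b len=3 : 16 4b 98
[2] 0x05->0x07 len=2 : 82 e8
[3] 0x10->0x03 len=3 : c5 94 9f
[4] 0x09->0x11 len=6 : 79 e0 16 4b 98 a5
query mem[0x1a]=0x36, mem[0x08]=0xe8, mem[0x14]=0x4b, mem[0x16]=0xa5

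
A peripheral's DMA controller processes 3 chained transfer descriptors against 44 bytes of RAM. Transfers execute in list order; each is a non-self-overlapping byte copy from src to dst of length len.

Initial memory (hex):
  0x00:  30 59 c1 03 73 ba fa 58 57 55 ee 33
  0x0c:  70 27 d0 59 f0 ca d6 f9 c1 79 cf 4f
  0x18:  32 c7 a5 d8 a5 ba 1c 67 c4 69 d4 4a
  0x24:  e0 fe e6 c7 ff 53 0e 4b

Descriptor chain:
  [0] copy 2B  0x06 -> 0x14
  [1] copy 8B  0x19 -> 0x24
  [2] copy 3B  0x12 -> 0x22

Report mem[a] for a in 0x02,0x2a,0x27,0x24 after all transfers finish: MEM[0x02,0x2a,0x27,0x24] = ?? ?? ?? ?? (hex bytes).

MEM[0x02,0x2a,0x27,0x24] = c1 67 a5 fa

  after D0: wrote 2B at 0x14 = fa58
  after D1: wrote 8B at 0x24 = c7a5d8a5ba1c67c4
  after D2: wrote 3B at 0x22 = d6f9fa
query mem[0x02]=0xc1, mem[0x2a]=0x67, mem[0x27]=0xa5, mem[0x24]=0xfa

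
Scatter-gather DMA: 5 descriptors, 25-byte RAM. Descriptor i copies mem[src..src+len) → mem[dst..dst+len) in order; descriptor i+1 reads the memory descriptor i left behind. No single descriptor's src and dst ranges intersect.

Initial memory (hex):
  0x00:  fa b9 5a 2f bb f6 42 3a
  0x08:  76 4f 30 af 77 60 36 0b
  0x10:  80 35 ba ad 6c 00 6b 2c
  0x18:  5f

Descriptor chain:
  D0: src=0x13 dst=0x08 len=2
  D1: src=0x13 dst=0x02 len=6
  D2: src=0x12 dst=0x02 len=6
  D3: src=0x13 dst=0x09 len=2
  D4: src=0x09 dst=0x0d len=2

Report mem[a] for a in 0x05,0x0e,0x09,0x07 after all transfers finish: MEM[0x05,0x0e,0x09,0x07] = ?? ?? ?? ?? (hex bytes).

#0 dst[0x08+2] := {0xad,0x6c}
#1 dst[0x02+6] := {0xad,0x6c,0x00,0x6b,0x2c,0x5f}
#2 dst[0x02+6] := {0xba,0xad,0x6c,0x00,0x6b,0x2c}
#3 dst[0x09+2] := {0xad,0x6c}
#4 dst[0x0d+2] := {0xad,0x6c}
query mem[0x05]=0x00, mem[0x0e]=0x6c, mem[0x09]=0xad, mem[0x07]=0x2c

MEM[0x05,0x0e,0x09,0x07] = 00 6c ad 2c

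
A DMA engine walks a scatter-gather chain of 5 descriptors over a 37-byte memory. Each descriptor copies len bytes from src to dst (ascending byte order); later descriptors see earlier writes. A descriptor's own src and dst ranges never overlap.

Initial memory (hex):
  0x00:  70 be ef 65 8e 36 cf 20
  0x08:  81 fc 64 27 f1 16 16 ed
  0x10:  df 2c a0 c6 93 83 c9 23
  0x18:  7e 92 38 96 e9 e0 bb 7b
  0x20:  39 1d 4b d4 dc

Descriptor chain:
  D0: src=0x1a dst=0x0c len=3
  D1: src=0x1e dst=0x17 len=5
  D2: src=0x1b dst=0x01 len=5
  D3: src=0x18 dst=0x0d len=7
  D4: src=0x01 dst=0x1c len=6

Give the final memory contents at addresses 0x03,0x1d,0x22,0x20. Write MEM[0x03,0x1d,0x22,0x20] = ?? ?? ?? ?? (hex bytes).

#0 dst[0x0c+3] := {0x38,0x96,0xe9}
#1 dst[0x17+5] := {0xbb,0x7b,0x39,0x1d,0x4b}
#2 dst[0x01+5] := {0x4b,0xe9,0xe0,0xbb,0x7b}
#3 dst[0x0d+7] := {0x7b,0x39,0x1d,0x4b,0xe9,0xe0,0xbb}
#4 dst[0x1c+6] := {0x4b,0xe9,0xe0,0xbb,0x7b,0xcf}
query mem[0x03]=0xe0, mem[0x1d]=0xe9, mem[0x22]=0x4b, mem[0x20]=0x7b

MEM[0x03,0x1d,0x22,0x20] = e0 e9 4b 7b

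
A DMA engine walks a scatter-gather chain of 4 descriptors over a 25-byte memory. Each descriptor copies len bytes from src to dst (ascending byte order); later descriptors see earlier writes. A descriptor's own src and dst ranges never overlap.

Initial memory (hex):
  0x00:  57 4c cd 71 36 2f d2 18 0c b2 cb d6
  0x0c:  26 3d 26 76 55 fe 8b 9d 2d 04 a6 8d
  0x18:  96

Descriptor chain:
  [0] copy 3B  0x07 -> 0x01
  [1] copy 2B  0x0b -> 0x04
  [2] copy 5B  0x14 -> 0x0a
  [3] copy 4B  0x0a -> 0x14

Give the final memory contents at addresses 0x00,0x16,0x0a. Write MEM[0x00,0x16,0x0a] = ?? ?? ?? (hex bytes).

D0: mem[0x01..0x03] <- [18 0c b2]
D1: mem[0x04..0x05] <- [d6 26]
D2: mem[0x0a..0x0e] <- [2d 04 a6 8d 96]
D3: mem[0x14..0x17] <- [2d 04 a6 8d]
query mem[0x00]=0x57, mem[0x16]=0xa6, mem[0x0a]=0x2d

MEM[0x00,0x16,0x0a] = 57 a6 2d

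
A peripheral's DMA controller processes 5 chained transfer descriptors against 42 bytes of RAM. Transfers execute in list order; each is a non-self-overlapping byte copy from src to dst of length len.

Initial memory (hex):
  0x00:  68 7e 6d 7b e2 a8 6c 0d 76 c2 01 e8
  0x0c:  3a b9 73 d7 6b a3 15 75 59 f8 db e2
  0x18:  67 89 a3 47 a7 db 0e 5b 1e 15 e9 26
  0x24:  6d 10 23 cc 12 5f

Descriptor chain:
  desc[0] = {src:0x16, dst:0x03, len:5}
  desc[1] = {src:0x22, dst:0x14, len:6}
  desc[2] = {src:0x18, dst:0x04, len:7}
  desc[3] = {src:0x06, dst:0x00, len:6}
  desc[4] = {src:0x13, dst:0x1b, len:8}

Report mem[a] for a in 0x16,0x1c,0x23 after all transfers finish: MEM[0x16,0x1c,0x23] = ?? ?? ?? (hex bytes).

D0: mem[0x03..0x07] <- [db e2 67 89 a3]
D1: mem[0x14..0x19] <- [e9 26 6d 10 23 cc]
D2: mem[0x04..0x0a] <- [23 cc a3 47 a7 db 0e]
D3: mem[0x00..0x05] <- [a3 47 a7 db 0e e8]
D4: mem[0x1b..0x22] <- [75 e9 26 6d 10 23 cc a3]
query mem[0x16]=0x6d, mem[0x1c]=0xe9, mem[0x23]=0x26

MEM[0x16,0x1c,0x23] = 6d e9 26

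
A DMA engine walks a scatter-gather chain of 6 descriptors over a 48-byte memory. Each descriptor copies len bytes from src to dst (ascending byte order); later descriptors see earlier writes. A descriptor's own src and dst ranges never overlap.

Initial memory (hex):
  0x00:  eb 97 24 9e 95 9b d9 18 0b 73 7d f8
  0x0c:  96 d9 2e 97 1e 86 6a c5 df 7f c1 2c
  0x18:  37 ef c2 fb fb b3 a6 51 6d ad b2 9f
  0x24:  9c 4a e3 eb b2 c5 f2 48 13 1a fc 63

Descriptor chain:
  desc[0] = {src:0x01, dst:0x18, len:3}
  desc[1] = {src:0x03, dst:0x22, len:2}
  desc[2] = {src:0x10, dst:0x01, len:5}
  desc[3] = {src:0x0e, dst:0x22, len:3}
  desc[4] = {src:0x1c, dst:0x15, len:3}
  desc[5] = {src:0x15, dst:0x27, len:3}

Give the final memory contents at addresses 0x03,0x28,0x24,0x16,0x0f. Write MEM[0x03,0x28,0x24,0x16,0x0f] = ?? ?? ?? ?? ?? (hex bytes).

  after D0: wrote 3B at 0x18 = 97249e
  after D1: wrote 2B at 0x22 = 9e95
  after D2: wrote 5B at 0x01 = 1e866ac5df
  after D3: wrote 3B at 0x22 = 2e971e
  after D4: wrote 3B at 0x15 = fbb3a6
  after D5: wrote 3B at 0x27 = fbb3a6
query mem[0x03]=0x6a, mem[0x28]=0xb3, mem[0x24]=0x1e, mem[0x16]=0xb3, mem[0x0f]=0x97

MEM[0x03,0x28,0x24,0x16,0x0f] = 6a b3 1e b3 97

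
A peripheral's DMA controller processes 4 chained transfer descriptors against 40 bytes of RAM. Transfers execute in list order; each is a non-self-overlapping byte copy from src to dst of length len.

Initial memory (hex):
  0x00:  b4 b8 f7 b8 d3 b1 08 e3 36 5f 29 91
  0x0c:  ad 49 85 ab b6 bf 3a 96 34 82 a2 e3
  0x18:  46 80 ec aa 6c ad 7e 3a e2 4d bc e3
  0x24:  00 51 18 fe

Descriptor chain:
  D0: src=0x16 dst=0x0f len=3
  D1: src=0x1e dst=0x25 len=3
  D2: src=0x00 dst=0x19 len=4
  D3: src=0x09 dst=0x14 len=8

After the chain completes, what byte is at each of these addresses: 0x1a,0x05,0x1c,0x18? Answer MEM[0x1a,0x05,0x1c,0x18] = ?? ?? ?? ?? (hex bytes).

D0: mem[0x0f..0x11] <- [a2 e3 46]
D1: mem[0x25..0x27] <- [7e 3a e2]
D2: mem[0x19..0x1c] <- [b4 b8 f7 b8]
D3: mem[0x14..0x1b] <- [5f 29 91 ad 49 85 a2 e3]
query mem[0x1a]=0xa2, mem[0x05]=0xb1, mem[0x1c]=0xb8, mem[0x18]=0x49

MEM[0x1a,0x05,0x1c,0x18] = a2 b1 b8 49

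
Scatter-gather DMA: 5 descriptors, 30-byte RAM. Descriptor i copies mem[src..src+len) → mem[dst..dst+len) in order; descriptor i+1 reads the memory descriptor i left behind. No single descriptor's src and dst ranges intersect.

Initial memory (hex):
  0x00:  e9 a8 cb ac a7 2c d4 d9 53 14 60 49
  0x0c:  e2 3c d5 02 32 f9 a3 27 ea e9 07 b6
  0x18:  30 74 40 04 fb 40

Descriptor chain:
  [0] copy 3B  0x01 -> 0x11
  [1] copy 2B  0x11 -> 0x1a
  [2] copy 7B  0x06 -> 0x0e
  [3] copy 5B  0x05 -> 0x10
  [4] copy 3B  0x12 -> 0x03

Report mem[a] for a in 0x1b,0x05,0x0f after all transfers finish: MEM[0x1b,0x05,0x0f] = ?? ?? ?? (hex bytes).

D0: mem[0x11..0x13] <- [a8 cb ac]
D1: mem[0x1a..0x1b] <- [a8 cb]
D2: mem[0x0e..0x14] <- [d4 d9 53 14 60 49 e2]
D3: mem[0x10..0x14] <- [2c d4 d9 53 14]
D4: mem[0x03..0x05] <- [d9 53 14]
query mem[0x1b]=0xcb, mem[0x05]=0x14, mem[0x0f]=0xd9

MEM[0x1b,0x05,0x0f] = cb 14 d9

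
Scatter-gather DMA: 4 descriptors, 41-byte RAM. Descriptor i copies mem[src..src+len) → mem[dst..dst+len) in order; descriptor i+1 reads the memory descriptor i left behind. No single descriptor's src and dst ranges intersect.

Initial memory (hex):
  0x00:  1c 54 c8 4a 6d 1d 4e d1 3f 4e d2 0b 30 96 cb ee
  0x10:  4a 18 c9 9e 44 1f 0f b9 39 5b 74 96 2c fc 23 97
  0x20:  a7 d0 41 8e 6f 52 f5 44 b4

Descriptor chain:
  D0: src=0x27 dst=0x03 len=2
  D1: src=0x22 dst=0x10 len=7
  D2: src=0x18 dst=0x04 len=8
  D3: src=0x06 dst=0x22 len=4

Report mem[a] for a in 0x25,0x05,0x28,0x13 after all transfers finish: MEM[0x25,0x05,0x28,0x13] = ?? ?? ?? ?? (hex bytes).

MEM[0x25,0x05,0x28,0x13] = fc 5b b4 52

  after D0: wrote 2B at 0x03 = 44b4
  after D1: wrote 7B at 0x10 = 418e6f52f544b4
  after D2: wrote 8B at 0x04 = 395b74962cfc2397
  after D3: wrote 4B at 0x22 = 74962cfc
query mem[0x25]=0xfc, mem[0x05]=0x5b, mem[0x28]=0xb4, mem[0x13]=0x52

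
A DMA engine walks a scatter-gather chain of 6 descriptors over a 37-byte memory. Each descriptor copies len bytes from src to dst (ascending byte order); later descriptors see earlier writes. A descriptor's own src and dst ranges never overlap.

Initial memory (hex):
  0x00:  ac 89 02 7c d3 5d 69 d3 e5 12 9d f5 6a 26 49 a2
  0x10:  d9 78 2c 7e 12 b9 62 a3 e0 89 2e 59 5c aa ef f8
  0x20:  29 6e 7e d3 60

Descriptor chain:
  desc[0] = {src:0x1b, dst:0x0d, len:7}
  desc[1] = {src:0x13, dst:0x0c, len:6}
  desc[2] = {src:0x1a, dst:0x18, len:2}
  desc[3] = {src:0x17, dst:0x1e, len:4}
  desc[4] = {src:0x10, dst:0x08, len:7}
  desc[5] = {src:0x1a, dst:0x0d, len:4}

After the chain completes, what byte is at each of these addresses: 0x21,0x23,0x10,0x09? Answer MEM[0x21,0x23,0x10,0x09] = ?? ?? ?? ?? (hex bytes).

D0: mem[0x0d..0x13] <- [59 5c aa ef f8 29 6e]
D1: mem[0x0c..0x11] <- [6e 12 b9 62 a3 e0]
D2: mem[0x18..0x19] <- [2e 59]
D3: mem[0x1e..0x21] <- [a3 2e 59 2e]
D4: mem[0x08..0x0e] <- [a3 e0 29 6e 12 b9 62]
D5: mem[0x0d..0x10] <- [2e 59 5c aa]
query mem[0x21]=0x2e, mem[0x23]=0xd3, mem[0x10]=0xaa, mem[0x09]=0xe0

MEM[0x21,0x23,0x10,0x09] = 2e d3 aa e0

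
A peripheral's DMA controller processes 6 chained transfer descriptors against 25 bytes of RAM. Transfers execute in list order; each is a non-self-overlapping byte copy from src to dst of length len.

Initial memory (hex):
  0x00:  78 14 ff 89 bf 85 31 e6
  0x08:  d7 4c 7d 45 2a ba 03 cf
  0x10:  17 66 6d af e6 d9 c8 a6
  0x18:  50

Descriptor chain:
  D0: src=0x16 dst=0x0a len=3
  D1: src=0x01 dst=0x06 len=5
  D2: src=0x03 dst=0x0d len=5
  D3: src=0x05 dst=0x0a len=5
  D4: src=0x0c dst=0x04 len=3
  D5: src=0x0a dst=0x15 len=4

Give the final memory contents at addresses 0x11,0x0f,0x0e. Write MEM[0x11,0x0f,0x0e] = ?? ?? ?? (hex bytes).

MEM[0x11,0x0f,0x0e] = ff 85 bf

#0 dst[0x0a+3] := {0xc8,0xa6,0x50}
#1 dst[0x06+5] := {0x14,0xff,0x89,0xbf,0x85}
#2 dst[0x0d+5] := {0x89,0xbf,0x85,0x14,0xff}
#3 dst[0x0a+5] := {0x85,0x14,0xff,0x89,0xbf}
#4 dst[0x04+3] := {0xff,0x89,0xbf}
#5 dst[0x15+4] := {0x85,0x14,0xff,0x89}
query mem[0x11]=0xff, mem[0x0f]=0x85, mem[0x0e]=0xbf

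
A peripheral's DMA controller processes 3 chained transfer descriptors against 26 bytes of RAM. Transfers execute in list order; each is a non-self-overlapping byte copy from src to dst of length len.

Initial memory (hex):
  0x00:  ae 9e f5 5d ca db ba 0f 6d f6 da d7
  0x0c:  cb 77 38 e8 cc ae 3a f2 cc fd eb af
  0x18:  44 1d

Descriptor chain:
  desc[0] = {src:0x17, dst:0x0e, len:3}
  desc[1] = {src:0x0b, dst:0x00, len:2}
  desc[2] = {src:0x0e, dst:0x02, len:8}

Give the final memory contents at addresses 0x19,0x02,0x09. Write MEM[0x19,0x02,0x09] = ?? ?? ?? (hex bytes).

MEM[0x19,0x02,0x09] = 1d af fd

#0 dst[0x0e+3] := {0xaf,0x44,0x1d}
#1 dst[0x00+2] := {0xd7,0xcb}
#2 dst[0x02+8] := {0xaf,0x44,0x1d,0xae,0x3a,0xf2,0xcc,0xfd}
query mem[0x19]=0x1d, mem[0x02]=0xaf, mem[0x09]=0xfd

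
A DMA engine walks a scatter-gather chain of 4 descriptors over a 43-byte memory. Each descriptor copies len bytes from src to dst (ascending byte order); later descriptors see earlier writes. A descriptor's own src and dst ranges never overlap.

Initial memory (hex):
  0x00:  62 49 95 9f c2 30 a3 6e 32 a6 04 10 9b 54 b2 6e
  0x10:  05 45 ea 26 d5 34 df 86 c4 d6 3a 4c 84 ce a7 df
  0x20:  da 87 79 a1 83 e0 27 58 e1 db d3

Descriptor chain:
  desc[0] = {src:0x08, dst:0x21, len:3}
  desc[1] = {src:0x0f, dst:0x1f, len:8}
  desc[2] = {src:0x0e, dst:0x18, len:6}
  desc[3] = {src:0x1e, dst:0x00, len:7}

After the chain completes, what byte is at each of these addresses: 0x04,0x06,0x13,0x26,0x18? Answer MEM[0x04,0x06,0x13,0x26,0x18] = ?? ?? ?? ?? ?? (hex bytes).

D0: mem[0x21..0x23] <- [32 a6 04]
D1: mem[0x1f..0x26] <- [6e 05 45 ea 26 d5 34 df]
D2: mem[0x18..0x1d] <- [b2 6e 05 45 ea 26]
D3: mem[0x00..0x06] <- [a7 6e 05 45 ea 26 d5]
query mem[0x04]=0xea, mem[0x06]=0xd5, mem[0x13]=0x26, mem[0x26]=0xdf, mem[0x18]=0xb2

MEM[0x04,0x06,0x13,0x26,0x18] = ea d5 26 df b2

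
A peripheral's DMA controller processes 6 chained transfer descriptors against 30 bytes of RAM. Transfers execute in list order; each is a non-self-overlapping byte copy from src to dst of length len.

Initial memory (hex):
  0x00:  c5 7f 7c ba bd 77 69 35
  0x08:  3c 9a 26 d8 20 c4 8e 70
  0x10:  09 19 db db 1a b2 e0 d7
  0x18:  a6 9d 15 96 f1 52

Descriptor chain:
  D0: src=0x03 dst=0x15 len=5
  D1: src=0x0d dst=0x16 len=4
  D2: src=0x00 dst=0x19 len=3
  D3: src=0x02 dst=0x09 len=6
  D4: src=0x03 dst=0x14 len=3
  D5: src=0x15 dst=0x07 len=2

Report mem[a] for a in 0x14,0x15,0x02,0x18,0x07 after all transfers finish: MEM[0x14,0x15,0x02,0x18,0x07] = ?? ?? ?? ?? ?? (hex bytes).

MEM[0x14,0x15,0x02,0x18,0x07] = ba bd 7c 70 bd

#0 dst[0x15+5] := {0xba,0xbd,0x77,0x69,0x35}
#1 dst[0x16+4] := {0xc4,0x8e,0x70,0x09}
#2 dst[0x19+3] := {0xc5,0x7f,0x7c}
#3 dst[0x09+6] := {0x7c,0xba,0xbd,0x77,0x69,0x35}
#4 dst[0x14+3] := {0xba,0xbd,0x77}
#5 dst[0x07+2] := {0xbd,0x77}
query mem[0x14]=0xba, mem[0x15]=0xbd, mem[0x02]=0x7c, mem[0x18]=0x70, mem[0x07]=0xbd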